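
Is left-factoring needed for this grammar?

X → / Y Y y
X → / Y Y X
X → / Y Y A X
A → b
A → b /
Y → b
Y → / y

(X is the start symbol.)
Yes, X has productions with common prefix '/ Y Y'; A has productions with common prefix 'b'

Left-factoring is needed when two productions for the same non-terminal
share a common prefix on the right-hand side.

Productions for X:
  X → / Y Y y
  X → / Y Y X
  X → / Y Y A X
Productions for A:
  A → b
  A → b /
Productions for Y:
  Y → b
  Y → / y

Found common prefix '/ Y Y' in productions for X
Found common prefix 'b' in productions for A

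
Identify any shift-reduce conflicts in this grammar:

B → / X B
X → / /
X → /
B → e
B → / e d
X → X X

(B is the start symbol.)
Augment with B' → B and build the canonical LR(0) collection (I0 = CLOSURE({[B' → . B]}), then GOTO on every symbol after a dot until no new states appear). It has 13 states:
  I0: { [B → . / X B], [B → . / e d], [B → . e], [B' → . B] }  — shift
  I1: { [B → / . X B], [B → / . e d], [X → . / /], [X → . /], [X → . X X] }  — shift
  I2: { [B' → B .] }  — accept
  I3: { [B → e .] }  — reduce
  I4: { [X → / . /], [X → / .] }  — shift, reduce
  I5: { [B → . / X B], [B → . / e d], [B → . e], [B → / X . B], [X → . / /], [X → . /], [X → . X X], [X → X . X] }  — shift
  I6: { [B → / e . d] }  — shift
  I7: { [B → / e d .] }  — reduce
  I8: { [B → / . X B], [B → / . e d], [X → . / /], [X → . /], [X → . X X], [X → / . /], [X → / .] }  — shift, reduce
  I9: { [B → / X B .] }  — reduce
  I10: { [X → . / /], [X → . /], [X → . X X], [X → X . X], [X → X X .] }  — shift, reduce
  I11: { [X → / . /], [X → / .], [X → / / .] }  — shift, 2 reduces
  I12: { [X → / / .] }  — reduce

I4 contains reduce item [X → / .] and shift item [X → / . /] — shift-reduce conflict.
I8 contains reduce item [X → / .] and shift items [B → / . e d], [X → . /], [X → . / /], [X → / . /] — shift-reduce conflict.
I10 contains reduce item [X → X X .] and shift items [X → . /], [X → . / /] — shift-reduce conflict.
I11 contains reduce items [X → / .], [X → / / .] and shift item [X → / . /] — shift-reduce conflict.

Answer: Yes — I4: [X → / .] vs [X → / . /]; I8: [X → / .] vs [B → / . e d]; I10: [X → X X .] vs [X → . /]; I11: [X → / .] vs [X → / . /]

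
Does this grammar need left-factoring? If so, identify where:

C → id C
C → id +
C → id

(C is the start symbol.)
Yes, C has productions with common prefix 'id'

Left-factoring is needed when two productions for the same non-terminal
share a common prefix on the right-hand side.

Productions for C:
  C → id C
  C → id +
  C → id

Found common prefix 'id' in productions for C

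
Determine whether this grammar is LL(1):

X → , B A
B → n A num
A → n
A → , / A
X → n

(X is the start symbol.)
A grammar is LL(1) if for each non-terminal N with multiple productions, the predict sets of those productions are pairwise disjoint, where PREDICT(N → α) = (FIRST(α) \ {ε}) ∪ (FOLLOW(N) if α ⇒* ε).

For X:
  PREDICT(X → ',' B A) = { ',' }
  PREDICT(X → n) = { 'n' }
For A:
  PREDICT(A → n) = { 'n' }
  PREDICT(A → ',' '/' A) = { ',' }
B has a single production, so nothing to check there.

All predict sets are disjoint. The grammar IS LL(1).

Answer: Yes, the grammar is LL(1).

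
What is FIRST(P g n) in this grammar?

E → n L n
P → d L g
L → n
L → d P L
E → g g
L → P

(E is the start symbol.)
FIRST sets of the non-terminals involved (from the grammar, by fixed-point iteration):
  FIRST(P) = { 'd' }

To compute FIRST(P g n), process the symbols left to right:
Symbol P is a non-terminal. Add FIRST(P) \ {ε} = { 'd' }
P is not nullable (ε ∉ FIRST(P)), so stop here.
FIRST(P g n) = { 'd' }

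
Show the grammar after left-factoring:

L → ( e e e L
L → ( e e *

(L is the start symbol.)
Left-factoring transforms A → αβ₁ | αβ₂ into A → αA' and A' → β₁ | β₂
(α is the longest common prefix among the alternatives). Repeat until
no nonterminal has two alternatives with a common prefix.

Round 1: L has alternatives sharing prefix '( e e'. Introduce L': L → ( e e L'
  Add: L' → e L
  Add: L' → *

No remaining common prefixes — done.

Resulting grammar:
L → ( e e L'
L' → e L
L' → *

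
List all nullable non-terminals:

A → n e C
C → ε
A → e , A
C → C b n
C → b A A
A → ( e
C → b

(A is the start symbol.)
A non-terminal is nullable if it can derive ε (the empty string): either it has an ε-production, or it has a production whose right-hand side consists entirely of nullable non-terminals.

ε-productions: C → ε
So C is immediately nullable.
No further non-terminal can be added: every production for the remaining non-terminals contains a terminal or a non-nullable non-terminal.
Nullable = { 'C' }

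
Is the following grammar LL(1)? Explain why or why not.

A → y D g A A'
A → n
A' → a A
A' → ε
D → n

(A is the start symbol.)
No. Predict set conflict for A': { 'a' }

Relevant sets:
  FOLLOW(A') = { $, 'a' }

For A:
  PREDICT(A → y D g A A') = { 'y' }
  PREDICT(A → n) = { 'n' }
For A':
  PREDICT(A' → a A) = { 'a' }
  PREDICT(A' → ε) = { $, 'a' }
D has a single production, so nothing to check there.

Conflict found: Predict set conflict for A': { 'a' }
The grammar is NOT LL(1).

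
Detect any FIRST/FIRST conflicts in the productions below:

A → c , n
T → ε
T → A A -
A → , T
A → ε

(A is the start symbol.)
No FIRST/FIRST conflicts.

A FIRST/FIRST conflict occurs when two productions N → α and N → β for the same non-terminal have FIRST(α) ∩ FIRST(β) ≠ ∅ (with ε ∈ FIRST of a nullable right-hand side, so two nullable alternatives also conflict).

FIRST sets of the non-terminals at (or reachable through a nullable prefix from) the front of some alternative:
  FIRST(A) = { ',', 'c', ε }

Productions for A:
  A → c , n: FIRST = { 'c' }
  A → , T: FIRST = { ',' }
  A → ε: FIRST = { ε }
Productions for T:
  T → ε: FIRST = { ε }
  T → A A -: FIRST = { ',', '-', 'c' }

All alternatives of each non-terminal have pairwise disjoint FIRST sets.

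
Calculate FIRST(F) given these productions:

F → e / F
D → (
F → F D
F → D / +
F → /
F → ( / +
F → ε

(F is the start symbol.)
To compute FIRST(F), examine every production with F on the left-hand side, reading each right-hand side left to right until a non-nullable symbol is reached.

FIRST sets of the other non-terminals involved (by the same procedure, iterated to a fixed point):
  FIRST(D) = { '(' }

From F → e / F:
  - e is a terminal: add 'e' and stop
From F → F D:
  - F is the symbol being defined: contributes nothing new
    F is nullable, so continue to the next symbol
  - D is a non-terminal: add FIRST(D) \ {ε} = { '(' }
    D is not nullable, so stop
From F → D / +:
  - D is a non-terminal: add FIRST(D) \ {ε} = { '(' }
    D is not nullable, so stop
From F → /:
  - '/' is a terminal: add '/' and stop
From F → ( / +:
  - '(' is a terminal: add '(' and stop
From F → ε:
  - ε-production, so ε ∈ FIRST(F)

Collecting: FIRST(F) = { '(', '/', 'e', ε }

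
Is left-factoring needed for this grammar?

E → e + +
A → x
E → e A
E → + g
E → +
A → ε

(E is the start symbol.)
Left-factoring is needed when two productions for the same non-terminal
share a common prefix on the right-hand side.

Productions for E:
  E → e + +
  E → e A
  E → + g
  E → +
Productions for A:
  A → x
  A → ε

Found common prefix 'e' in productions for E
Found common prefix '+' in productions for E

Answer: Yes, E has productions with common prefix 'e'; E has productions with common prefix '+'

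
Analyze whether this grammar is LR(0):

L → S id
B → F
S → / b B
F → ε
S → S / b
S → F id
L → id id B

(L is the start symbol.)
A grammar is LR(0) if no state in the canonical LR(0) collection has:
  - both a shift item (dot before a terminal) and a complete item (shift-reduce conflict), or
  - two or more complete items (reduce-reduce conflict; the accept item [L' → L .] counts as a complete item here).

Augment with L' → L and build the canonical LR(0) collection (I0 = CLOSURE({[L' → . L]}), then GOTO on every symbol after a dot until no new states appear). It has 15 states:
  I0: { [F → .], [L → . S id], [L → . id id B], [L' → . L], [S → . / b B], [S → . F id], [S → . S / b] }  — shift, reduce
  I1: { [S → / . b B] }  — shift
  I2: { [S → F . id] }  — shift
  I3: { [L' → L .] }  — accept
  I4: { [L → S . id], [S → S . / b] }  — shift
  I5: { [L → id . id B] }  — shift
  I6: { [B → . F], [F → .], [L → id id . B] }  — reduce
  I7: { [L → id id B .] }  — reduce
  I8: { [B → F .] }  — reduce
  I9: { [S → S / . b] }  — shift
  I10: { [L → S id .] }  — reduce
  I11: { [S → S / b .] }  — reduce
  I12: { [S → F id .] }  — reduce
  I13: { [B → . F], [F → .], [S → / b . B] }  — reduce
  I14: { [S → / b B .] }  — reduce

Conflict in state I0:
  Shift-reduce conflict between [F → .] and [L → . id id B]
So the grammar is NOT LR(0).

Answer: No. Shift-reduce conflict between [F → .] and [L → . id id B]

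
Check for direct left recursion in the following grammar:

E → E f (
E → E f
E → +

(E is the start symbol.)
Direct left recursion occurs when N → N α for some non-terminal N (the right-hand side begins with the left-hand side itself).

E → E f (: LEFT RECURSIVE (starts with E)
E → E f: LEFT RECURSIVE (starts with E)
E → +: starts with '+'

The grammar has direct left recursion on: E.

Answer: Yes, E is left-recursive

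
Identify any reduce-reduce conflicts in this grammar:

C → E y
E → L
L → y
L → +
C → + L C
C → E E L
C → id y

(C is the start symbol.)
Augment with C' → C and build the canonical LR(0) collection (I0 = CLOSURE({[C' → . C]}), then GOTO on every symbol after a dot until no new states appear). It has 14 states:
  I0: { [C → . + L C], [C → . E E L], [C → . E y], [C → . id y], [C' → . C], [E → . L], [L → . +], [L → . y] }  — shift
  I1: { [C → + . L C], [L → + .], [L → . +], [L → . y] }  — shift, reduce
  I2: { [C' → C .] }  — accept
  I3: { [C → E . E L], [C → E . y], [E → . L], [L → . +], [L → . y] }  — shift
  I4: { [E → L .] }  — reduce
  I5: { [C → id . y] }  — shift
  I6: { [L → y .] }  — reduce
  I7: { [C → id y .] }  — reduce
  I8: { [L → + .] }  — reduce
  I9: { [C → E E . L], [L → . +], [L → . y] }  — shift
  I10: { [C → E y .], [L → y .] }  — 2 reduces
  I11: { [C → E E L .] }  — reduce
  I12: { [C → + L . C], [C → . + L C], [C → . E E L], [C → . E y], [C → . id y], [E → . L], [L → . +], [L → . y] }  — shift
  I13: { [C → + L C .] }  — reduce

I10 contains complete items [C → E y .], [L → y .] — reduce-reduce conflict.

Answer: Yes — I10: [C → E y .] vs [L → y .]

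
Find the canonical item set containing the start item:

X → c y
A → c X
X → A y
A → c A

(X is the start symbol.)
First, augment the grammar with X' → X
I₀ = CLOSURE({ [X' → . X] }):
  [X' → . X] has the dot before X: add [X → . c y], [X → . A y]
  [X → . A y] has the dot before A: add [A → . c X], [A → . c A]
No further items can be added.

I₀ = { [A → . c A], [A → . c X], [X → . A y], [X → . c y], [X' → . X] }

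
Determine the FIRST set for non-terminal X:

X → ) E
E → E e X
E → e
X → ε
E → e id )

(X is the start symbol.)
{ ')', ε }

From X → ) E:
  - ')' is a terminal: add ')' and stop
From X → ε:
  - ε-production, so ε ∈ FIRST(X)

Collecting: FIRST(X) = { ')', ε }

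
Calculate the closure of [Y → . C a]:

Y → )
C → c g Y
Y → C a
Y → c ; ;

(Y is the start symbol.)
{ [C → . c g Y], [Y → . C a] }

To compute CLOSURE, for each item [A → α.Bβ] where B is a non-terminal, add [B → .γ] for all productions B → γ; repeat for the newly added items until nothing changes.

Start with: [Y → . C a]
  [Y → . C a] has the dot before C: add [C → . c g Y]
No further items can be added.

CLOSURE = { [C → . c g Y], [Y → . C a] }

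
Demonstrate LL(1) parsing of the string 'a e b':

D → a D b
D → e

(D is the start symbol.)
Stack is shown with the top on the left.

Stack    Input    Action
------------------------
D $      a e b $  output D → a D b
a D b $  a e b $  match 'a'
D b $    e b $    output D → e
e b $    e b $    match 'e'
b $      b $      match 'b'
$        $        accept

The string is accepted.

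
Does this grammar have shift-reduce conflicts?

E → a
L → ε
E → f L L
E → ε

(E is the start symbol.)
A shift-reduce conflict occurs when an LR(0) state has both:
  - a complete (reduce) item [A → α .] (dot at the end), and
  - a shift item [B → β . c γ] (dot before a terminal).

Augment with E' → E and build the canonical LR(0) collection (I0 = CLOSURE({[E' → . E]}), then GOTO on every symbol after a dot until no new states appear). It has 6 states:
  I0: { [E → . a], [E → . f L L], [E → .], [E' → . E] }  — shift, reduce
  I1: { [E' → E .] }  — accept
  I2: { [E → a .] }  — reduce
  I3: { [E → f . L L], [L → .] }  — reduce
  I4: { [E → f L . L], [L → .] }  — reduce
  I5: { [E → f L L .] }  — reduce

I0 contains reduce item [E → .] and shift items [E → . a], [E → . f L L] — shift-reduce conflict.

Answer: Yes — I0: [E → .] vs [E → . a]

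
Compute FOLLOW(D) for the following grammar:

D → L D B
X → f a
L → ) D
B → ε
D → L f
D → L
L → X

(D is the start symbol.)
To compute FOLLOW(D), find every occurrence of D on a right-hand side N → α D β: add FIRST(β) \ {ε}, and if β is empty or nullable also add FOLLOW(N). Iterate to a fixed point.

D is the start symbol, so $ ∈ FOLLOW(D).
In D → L D B: D is followed by B, add FIRST(B) \ {ε} = { }
  B is nullable, so FOLLOW(D) is also included — that is the set being defined, nothing new
In L → ) D: D is at the end, add FOLLOW(L)

The FOLLOW sets referred to above (computed the same way, to a fixed point):
  FOLLOW(L) = { $, ')', 'f' }

Taking the union: FOLLOW(D) = { $, ')', 'f' }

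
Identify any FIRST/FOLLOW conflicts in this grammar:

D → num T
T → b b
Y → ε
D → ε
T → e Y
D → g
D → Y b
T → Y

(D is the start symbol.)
No FIRST/FOLLOW conflicts.

Nullable non-terminals: D, T, Y.
FIRST sets used below: FIRST(Y) = { ε }

D: nullable alternative(s) D → ε; FOLLOW(D) = { $ }
  D → num T: FIRST \ {ε} = { 'num' } — disjoint from FOLLOW(D)
  D → ε: FIRST \ {ε} = { } — this is the only nullable alternative, skip
  D → g: FIRST \ {ε} = { 'g' } — disjoint from FOLLOW(D)
  D → Y b: FIRST \ {ε} = { 'b' } — disjoint from FOLLOW(D)

T: nullable alternative(s) T → Y; FOLLOW(T) = { $ }
  T → b b: FIRST \ {ε} = { 'b' } — disjoint from FOLLOW(T)
  T → e Y: FIRST \ {ε} = { 'e' } — disjoint from FOLLOW(T)
  T → Y: FIRST \ {ε} = { } — this is the only nullable alternative, skip
Y has a nullable alternative but only one production, so nothing to check.

No FIRST/FOLLOW conflicts found.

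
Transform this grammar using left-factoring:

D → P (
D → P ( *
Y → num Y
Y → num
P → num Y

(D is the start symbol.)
D → P ( D'
D' → ε
D' → *
Y → num Y'
Y' → Y
Y' → ε
P → num Y

Left-factoring transforms A → αβ₁ | αβ₂ into A → αA' and A' → β₁ | β₂
(α is the longest common prefix among the alternatives). Repeat until
no nonterminal has two alternatives with a common prefix.

Round 1: D has alternatives sharing prefix 'P ('. Introduce D': D → P ( D'
  Add: D' → ε
  Add: D' → *

Round 2: Y has alternatives sharing prefix 'num'. Introduce Y': Y → num Y'
  Add: Y' → Y
  Add: Y' → ε

No remaining common prefixes — done.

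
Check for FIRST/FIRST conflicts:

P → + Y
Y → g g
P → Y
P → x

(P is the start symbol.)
No FIRST/FIRST conflicts.

A FIRST/FIRST conflict occurs when two productions N → α and N → β for the same non-terminal have FIRST(α) ∩ FIRST(β) ≠ ∅ (with ε ∈ FIRST of a nullable right-hand side, so two nullable alternatives also conflict).

FIRST sets of the non-terminals at (or reachable through a nullable prefix from) the front of some alternative:
  FIRST(Y) = { 'g' }

Productions for P:
  P → + Y: FIRST = { '+' }
  P → Y: FIRST = { 'g' }
  P → x: FIRST = { 'x' }
Y has only one production, so no FIRST/FIRST conflict is possible there.

All alternatives of each non-terminal have pairwise disjoint FIRST sets.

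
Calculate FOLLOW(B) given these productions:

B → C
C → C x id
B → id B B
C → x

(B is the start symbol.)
B is the start symbol, so $ ∈ FOLLOW(B).
In B → id B B: B is followed by B, add FIRST(B) \ {ε} = { 'id', 'x' }
In B → id B B: B is at the end; this adds FOLLOW(B) to itself — nothing new

Taking the union: FOLLOW(B) = { $, 'id', 'x' }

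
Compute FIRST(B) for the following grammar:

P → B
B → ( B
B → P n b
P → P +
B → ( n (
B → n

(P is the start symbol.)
To compute FIRST(B), examine every production with B on the left-hand side, reading each right-hand side left to right until a non-nullable symbol is reached.

FIRST sets of the other non-terminals involved (by the same procedure, iterated to a fixed point):
  FIRST(P) = { '(', 'n' }

From B → ( B:
  - '(' is a terminal: add '(' and stop
From B → P n b:
  - P is a non-terminal: add FIRST(P) \ {ε} = { '(', 'n' }
    P is not nullable, so stop
From B → ( n (:
  - '(' is a terminal: add '(' and stop
From B → n:
  - n is a terminal: add 'n' and stop

Collecting: FIRST(B) = { '(', 'n' }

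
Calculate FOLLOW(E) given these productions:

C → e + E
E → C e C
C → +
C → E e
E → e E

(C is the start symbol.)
{ $, 'e' }

To compute FOLLOW(E), find every occurrence of E on a right-hand side N → α E β: add FIRST(β) \ {ε}, and if β is empty or nullable also add FOLLOW(N). Iterate to a fixed point.

In C → e + E: E is at the end, add FOLLOW(C)
In C → E e: E is followed by e, add FIRST(e) \ {ε} = { 'e' }
In E → e E: E is at the end; this adds FOLLOW(E) to itself — nothing new

The FOLLOW sets referred to above (computed the same way, to a fixed point):
  FOLLOW(C) = { $, 'e' }

Taking the union: FOLLOW(E) = { $, 'e' }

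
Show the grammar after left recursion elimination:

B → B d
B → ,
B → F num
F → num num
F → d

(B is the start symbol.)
B → , B'
B → F num B'
B' → d B'
B' → ε
F → num num
F → d

B is directly left-recursive. The standard transformation for
  A → A α₁ | ... | A α_m | β₁ | ... | β_n
is
  A  → β₁ A' | ... | β_n A'
  A' → α₁ A' | ... | α_m A' | ε

B → , becomes B → , B'
B → F num becomes B → F num B'
B → B d becomes B' → d B'
Add B' → ε

Productions for other non-terminals are unchanged:
  F → num num
  F → d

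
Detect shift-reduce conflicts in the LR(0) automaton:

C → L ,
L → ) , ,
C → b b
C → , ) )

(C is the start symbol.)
No shift-reduce conflicts

A shift-reduce conflict occurs when an LR(0) state has both:
  - a complete (reduce) item [A → α .] (dot at the end), and
  - a shift item [B → β . c γ] (dot before a terminal).

Augment with C' → C and build the canonical LR(0) collection (I0 = CLOSURE({[C' → . C]}), then GOTO on every symbol after a dot until no new states appear). It has 12 states:
  I0: { [C → . , ) )], [C → . L ,], [C → . b b], [C' → . C], [L → . ) , ,] }  — shift
  I1: { [L → ) . , ,] }  — shift
  I2: { [C → , . ) )] }  — shift
  I3: { [C' → C .] }  — accept
  I4: { [C → L . ,] }  — shift
  I5: { [C → b . b] }  — shift
  I6: { [C → b b .] }  — reduce
  I7: { [C → L , .] }  — reduce
  I8: { [C → , ) . )] }  — shift
  I9: { [C → , ) ) .] }  — reduce
  I10: { [L → ) , . ,] }  — shift
  I11: { [L → ) , , .] }  — reduce

No state contains both a complete item and a shift item.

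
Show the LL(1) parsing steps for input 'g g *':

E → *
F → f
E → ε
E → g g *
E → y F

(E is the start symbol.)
LL(1) parsing maintains a stack (initially the start symbol over $) and the input. At each step: if the stack top is a terminal, match it against the current input token; if it is a non-terminal N, replace it with the RHS of M[N, lookahead] (the unique production whose predict set contains the lookahead).

Stack is shown with the top on the left.

Stack    Input    Action
------------------------
E $      g g * $  output E → g g *
g g * $  g g * $  match 'g'
g * $    g * $    match 'g'
* $      * $      match '*'
$        $        accept

The string is accepted.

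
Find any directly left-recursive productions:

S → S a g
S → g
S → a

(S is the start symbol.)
Yes, S is left-recursive

Direct left recursion occurs when N → N α for some non-terminal N (the right-hand side begins with the left-hand side itself).

S → S a g: LEFT RECURSIVE (starts with S)
S → g: starts with g
S → a: starts with a

The grammar has direct left recursion on: S.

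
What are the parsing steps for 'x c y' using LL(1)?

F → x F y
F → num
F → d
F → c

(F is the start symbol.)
LL(1) parsing maintains a stack (initially the start symbol over $) and the input. At each step: if the stack top is a terminal, match it against the current input token; if it is a non-terminal N, replace it with the RHS of M[N, lookahead] (the unique production whose predict set contains the lookahead).

Stack is shown with the top on the left.

Stack    Input    Action
------------------------
F $      x c y $  output F → x F y
x F y $  x c y $  match 'x'
F y $    c y $    output F → c
c y $    c y $    match 'c'
y $      y $      match 'y'
$        $        accept

The string is accepted.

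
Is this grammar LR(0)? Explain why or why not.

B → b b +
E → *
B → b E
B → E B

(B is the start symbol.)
A grammar is LR(0) if no state in the canonical LR(0) collection has:
  - both a shift item (dot before a terminal) and a complete item (shift-reduce conflict), or
  - two or more complete items (reduce-reduce conflict; the accept item [B' → B .] counts as a complete item here).

Augment with B' → B and build the canonical LR(0) collection (I0 = CLOSURE({[B' → . B]}), then GOTO on every symbol after a dot until no new states appear). It has 9 states:
  I0: { [B → . E B], [B → . b E], [B → . b b +], [B' → . B], [E → . *] }  — shift
  I1: { [E → * .] }  — reduce
  I2: { [B' → B .] }  — accept
  I3: { [B → . E B], [B → . b E], [B → . b b +], [B → E . B], [E → . *] }  — shift
  I4: { [B → b . E], [B → b . b +], [E → . *] }  — shift
  I5: { [B → b E .] }  — reduce
  I6: { [B → b b . +] }  — shift
  I7: { [B → b b + .] }  — reduce
  I8: { [B → E B .] }  — reduce

Every state is either a pure shift/goto state or contains exactly one complete item and nothing to shift — no conflicts. The grammar is LR(0).

Answer: Yes, the grammar is LR(0)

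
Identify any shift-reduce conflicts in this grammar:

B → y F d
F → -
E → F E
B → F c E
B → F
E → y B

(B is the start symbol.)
Yes — I3: [B → F .] vs [B → F . c E]

Augment with B' → B and build the canonical LR(0) collection (I0 = CLOSURE({[B' → . B]}), then GOTO on every symbol after a dot until no new states appear). It has 13 states:
  I0: { [B → . F c E], [B → . F], [B → . y F d], [B' → . B], [F → . -] }  — shift
  I1: { [F → - .] }  — reduce
  I2: { [B' → B .] }  — accept
  I3: { [B → F . c E], [B → F .] }  — shift, reduce
  I4: { [B → y . F d], [F → . -] }  — shift
  I5: { [B → y F . d] }  — shift
  I6: { [B → y F d .] }  — reduce
  I7: { [B → F c . E], [E → . F E], [E → . y B], [F → . -] }  — shift
  I8: { [B → F c E .] }  — reduce
  I9: { [E → . F E], [E → . y B], [E → F . E], [F → . -] }  — shift
  I10: { [B → . F c E], [B → . F], [B → . y F d], [E → y . B], [F → . -] }  — shift
  I11: { [E → y B .] }  — reduce
  I12: { [E → F E .] }  — reduce

I3 contains reduce item [B → F .] and shift item [B → F . c E] — shift-reduce conflict.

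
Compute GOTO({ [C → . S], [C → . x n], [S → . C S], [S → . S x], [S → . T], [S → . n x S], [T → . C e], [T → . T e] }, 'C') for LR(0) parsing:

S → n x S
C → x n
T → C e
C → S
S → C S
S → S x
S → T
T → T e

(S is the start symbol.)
{ [C → . S], [C → . x n], [S → . C S], [S → . S x], [S → . T], [S → . n x S], [S → C . S], [T → . C e], [T → . T e], [T → C . e] }

GOTO(I, 'C') = CLOSURE({ [A → αX.β] : [A → α.Xβ] ∈ I, X = 'C' })

Items with dot before 'C', with the dot advanced:
  [S → . C S] → [S → C . S]
  [T → . C e] → [T → C . e]
Closure of the advanced items:
  [S → C . S] has the dot before S: add [S → . n x S], [S → . C S], [S → . S x], [S → . T]
  [S → . C S] has the dot before C: add [C → . x n], [C → . S]
  [S → . T] has the dot before T: add [T → . C e], [T → . T e]

GOTO = { [C → . S], [C → . x n], [S → . C S], [S → . S x], [S → . T], [S → . n x S], [S → C . S], [T → . C e], [T → . T e], [T → C . e] }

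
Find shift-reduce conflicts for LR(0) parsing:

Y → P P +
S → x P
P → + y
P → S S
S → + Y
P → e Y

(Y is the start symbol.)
Augment with Y' → Y and build the canonical LR(0) collection (I0 = CLOSURE({[Y' → . Y]}), then GOTO on every symbol after a dot until no new states appear). It has 15 states:
  I0: { [P → . + y], [P → . S S], [P → . e Y], [S → . + Y], [S → . x P], [Y → . P P +], [Y' → . Y] }  — shift
  I1: { [P → + . y], [P → . + y], [P → . S S], [P → . e Y], [S → + . Y], [S → . + Y], [S → . x P], [Y → . P P +] }  — shift
  I2: { [P → . + y], [P → . S S], [P → . e Y], [S → . + Y], [S → . x P], [Y → P . P +] }  — shift
  I3: { [P → S . S], [S → . + Y], [S → . x P] }  — shift
  I4: { [Y' → Y .] }  — accept
  I5: { [P → . + y], [P → . S S], [P → . e Y], [P → e . Y], [S → . + Y], [S → . x P], [Y → . P P +] }  — shift
  I6: { [P → . + y], [P → . S S], [P → . e Y], [S → . + Y], [S → . x P], [S → x . P] }  — shift
  I7: { [S → x P .] }  — reduce
  I8: { [P → e Y .] }  — reduce
  I9: { [P → . + y], [P → . S S], [P → . e Y], [S → + . Y], [S → . + Y], [S → . x P], [Y → . P P +] }  — shift
  I10: { [P → S S .] }  — reduce
  I11: { [S → + Y .] }  — reduce
  I12: { [Y → P P . +] }  — shift
  I13: { [Y → P P + .] }  — reduce
  I14: { [P → + y .] }  — reduce

No state contains both a complete item and a shift item.

Answer: No shift-reduce conflicts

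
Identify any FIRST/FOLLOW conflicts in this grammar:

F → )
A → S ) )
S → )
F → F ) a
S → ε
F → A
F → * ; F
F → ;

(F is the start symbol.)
A FIRST/FOLLOW conflict occurs when a non-terminal N has a nullable alternative N → β (β ⇒* ε) and another alternative N → α with FIRST(α) ∩ FOLLOW(N) ≠ ∅: on such a lookahead the parser cannot decide between expanding α and letting N vanish via β.

Nullable non-terminals: S.

S: nullable alternative(s) S → ε; FOLLOW(S) = { ')' }
  S → ): FIRST \ {ε} = { ')' } — overlaps FOLLOW(S) on { ')' }: CONFLICT
  S → ε: FIRST \ {ε} = { } — this is the only nullable alternative, skip

A, F have no nullable alternative, so no FIRST/FOLLOW check is needed there.

So the grammar has 1 FIRST/FOLLOW conflict (marked CONFLICT above).

Answer: Yes. S → ')' with FOLLOW(S) on { ')' }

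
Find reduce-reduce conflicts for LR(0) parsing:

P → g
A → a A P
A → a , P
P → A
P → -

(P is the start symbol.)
No reduce-reduce conflicts

A reduce-reduce conflict occurs when an LR(0) state has two complete items [A → α .] and [B → β .] — both call for a reduction, and with no lookahead the parser cannot choose between them.

Augment with P' → P and build the canonical LR(0) collection (I0 = CLOSURE({[P' → . P]}), then GOTO on every symbol after a dot until no new states appear). It has 10 states:
  I0: { [A → . a , P], [A → . a A P], [P → . -], [P → . A], [P → . g], [P' → . P] }  — shift
  I1: { [P → - .] }  — reduce
  I2: { [P → A .] }  — reduce
  I3: { [P' → P .] }  — accept
  I4: { [A → . a , P], [A → . a A P], [A → a . , P], [A → a . A P] }  — shift
  I5: { [P → g .] }  — reduce
  I6: { [A → . a , P], [A → . a A P], [A → a , . P], [P → . -], [P → . A], [P → . g] }  — shift
  I7: { [A → . a , P], [A → . a A P], [A → a A . P], [P → . -], [P → . A], [P → . g] }  — shift
  I8: { [A → a A P .] }  — reduce
  I9: { [A → a , P .] }  — reduce

No state contains more than one complete item.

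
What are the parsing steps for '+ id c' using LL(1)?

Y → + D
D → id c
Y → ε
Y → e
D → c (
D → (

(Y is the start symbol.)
LL(1) parsing maintains a stack (initially the start symbol over $) and the input. At each step: if the stack top is a terminal, match it against the current input token; if it is a non-terminal N, replace it with the RHS of M[N, lookahead] (the unique production whose predict set contains the lookahead).

Stack is shown with the top on the left.

Stack   Input     Action
------------------------
Y $     + id c $  output Y → + D
+ D $   + id c $  match '+'
D $     id c $    output D → id c
id c $  id c $    match 'id'
c $     c $       match 'c'
$       $         accept

The string is accepted.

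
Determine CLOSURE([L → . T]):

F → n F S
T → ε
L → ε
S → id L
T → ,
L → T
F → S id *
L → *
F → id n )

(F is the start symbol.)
{ [L → . T], [T → . ,], [T → .] }

To compute CLOSURE, for each item [A → α.Bβ] where B is a non-terminal, add [B → .γ] for all productions B → γ; repeat for the newly added items until nothing changes.

Start with: [L → . T]
  [L → . T] has the dot before T: add [T → .], [T → . ,]
No further items can be added.

CLOSURE = { [L → . T], [T → . ,], [T → .] }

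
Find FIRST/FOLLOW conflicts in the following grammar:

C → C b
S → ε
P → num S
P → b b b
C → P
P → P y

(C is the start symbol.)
No FIRST/FOLLOW conflicts.

Nullable non-terminals: S.
S has a nullable alternative but only one production, so nothing to check.

C, P have no nullable alternative, so no FIRST/FOLLOW check is needed there.

No FIRST/FOLLOW conflicts found.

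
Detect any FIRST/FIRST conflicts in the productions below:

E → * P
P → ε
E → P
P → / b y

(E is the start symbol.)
No FIRST/FIRST conflicts.

A FIRST/FIRST conflict occurs when two productions N → α and N → β for the same non-terminal have FIRST(α) ∩ FIRST(β) ≠ ∅ (with ε ∈ FIRST of a nullable right-hand side, so two nullable alternatives also conflict).

FIRST sets of the non-terminals at (or reachable through a nullable prefix from) the front of some alternative:
  FIRST(P) = { '/', ε }

Productions for E:
  E → * P: FIRST = { '*' }
  E → P: FIRST = { '/', ε }
Productions for P:
  P → ε: FIRST = { ε }
  P → / b y: FIRST = { '/' }

All alternatives of each non-terminal have pairwise disjoint FIRST sets.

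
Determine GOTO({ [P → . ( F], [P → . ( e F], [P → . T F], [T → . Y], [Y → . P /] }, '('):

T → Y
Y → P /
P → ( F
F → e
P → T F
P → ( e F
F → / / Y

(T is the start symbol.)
GOTO(I, '(') = CLOSURE({ [A → αX.β] : [A → α.Xβ] ∈ I, X = '(' })

Items with dot before '(', with the dot advanced:
  [P → . ( F] → [P → ( . F]
  [P → . ( e F] → [P → ( . e F]
Closure of the advanced items:
  [P → ( . F] has the dot before F: add [F → . e], [F → . / / Y]

GOTO = { [F → . / / Y], [F → . e], [P → ( . F], [P → ( . e F] }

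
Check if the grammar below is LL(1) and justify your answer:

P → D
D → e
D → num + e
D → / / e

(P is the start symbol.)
Yes, the grammar is LL(1).

For D:
  PREDICT(D → e) = { 'e' }
  PREDICT(D → num '+' e) = { 'num' }
  PREDICT(D → '/' '/' e) = { '/' }
P has a single production, so nothing to check there.

All predict sets are disjoint. The grammar IS LL(1).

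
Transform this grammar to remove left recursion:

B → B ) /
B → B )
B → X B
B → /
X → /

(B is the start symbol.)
B → X B B'
B → / B'
B' → ) / B'
B' → ) B'
B' → ε
X → /

B is directly left-recursive. The standard transformation for
  A → A α₁ | ... | A α_m | β₁ | ... | β_n
is
  A  → β₁ A' | ... | β_n A'
  A' → α₁ A' | ... | α_m A' | ε

B → X B becomes B → X B B'
B → / becomes B → / B'
B → B ) / becomes B' → ) / B'
B → B ) becomes B' → ) B'
Add B' → ε

Productions for other non-terminals are unchanged:
  X → /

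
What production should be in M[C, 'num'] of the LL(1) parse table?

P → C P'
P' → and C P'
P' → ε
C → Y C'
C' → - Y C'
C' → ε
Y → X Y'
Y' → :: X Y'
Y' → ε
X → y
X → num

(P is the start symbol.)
To find M[C, 'num'], we find productions for C where 'num' is in the predict set (PREDICT(N → α) = (FIRST(α) \ {ε}) ∪ (FOLLOW(N) if α ⇒* ε)).

Relevant sets:
  FIRST(Y) = { 'num', 'y' }

C → Y C': PREDICT = { 'num', 'y' }
  'num' is in predict set, so this production goes in M[C, 'num']

M[C, 'num'] = C → Y C'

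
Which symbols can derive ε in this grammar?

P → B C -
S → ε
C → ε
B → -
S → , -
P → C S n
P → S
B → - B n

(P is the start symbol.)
A non-terminal is nullable if it can derive ε (the empty string): either it has an ε-production, or it has a production whose right-hand side consists entirely of nullable non-terminals.

ε-productions: S → ε, C → ε
So S, C are immediately nullable.
P → S: every symbol on the right is nullable, so P is nullable too.
No further non-terminal can be added: every production for the remaining non-terminals contains a terminal or a non-nullable non-terminal.
Nullable = { 'C', 'P', 'S' }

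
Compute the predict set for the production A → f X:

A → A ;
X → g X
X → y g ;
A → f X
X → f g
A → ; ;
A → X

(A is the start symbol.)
{ 'f' }

PREDICT(A → f X) = (FIRST(RHS) \ {ε}) ∪ (FOLLOW(A) if ε ∈ FIRST(RHS), i.e. RHS ⇒* ε)
FIRST(f X) = { 'f' }
ε ∉ FIRST(f X), so FOLLOW(A) is not added.
PREDICT(A → f X) = { 'f' }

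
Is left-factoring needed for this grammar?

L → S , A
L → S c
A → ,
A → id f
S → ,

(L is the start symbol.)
Left-factoring is needed when two productions for the same non-terminal
share a common prefix on the right-hand side.

Productions for L:
  L → S , A
  L → S c
Productions for A:
  A → ,
  A → id f

Found common prefix 'S' in productions for L

Answer: Yes, L has productions with common prefix 'S'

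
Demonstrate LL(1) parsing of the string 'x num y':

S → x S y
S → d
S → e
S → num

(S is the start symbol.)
LL(1) parsing maintains a stack (initially the start symbol over $) and the input. At each step: if the stack top is a terminal, match it against the current input token; if it is a non-terminal N, replace it with the RHS of M[N, lookahead] (the unique production whose predict set contains the lookahead).

Stack is shown with the top on the left.

Stack    Input      Action
--------------------------
S $      x num y $  output S → x S y
x S y $  x num y $  match 'x'
S y $    num y $    output S → num
num y $  num y $    match 'num'
y $      y $        match 'y'
$        $          accept

The string is accepted.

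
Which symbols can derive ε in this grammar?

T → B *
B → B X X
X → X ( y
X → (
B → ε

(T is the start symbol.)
{ 'B' }

A non-terminal is nullable if it can derive ε (the empty string): either it has an ε-production, or it has a production whose right-hand side consists entirely of nullable non-terminals.

ε-productions: B → ε
So B is immediately nullable.
No further non-terminal can be added: every production for the remaining non-terminals contains a terminal or a non-nullable non-terminal.
Nullable = { 'B' }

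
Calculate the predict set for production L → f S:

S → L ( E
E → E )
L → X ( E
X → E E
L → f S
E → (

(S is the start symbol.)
PREDICT(L → f S) = (FIRST(RHS) \ {ε}) ∪ (FOLLOW(L) if ε ∈ FIRST(RHS), i.e. RHS ⇒* ε)
FIRST(f S) = { 'f' }
ε ∉ FIRST(f S), so FOLLOW(L) is not added.
PREDICT(L → f S) = { 'f' }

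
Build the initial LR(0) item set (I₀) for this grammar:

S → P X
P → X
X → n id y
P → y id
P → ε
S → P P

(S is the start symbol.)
{ [P → . X], [P → . y id], [P → .], [S → . P P], [S → . P X], [S' → . S], [X → . n id y] }

First, augment the grammar with S' → S
I₀ = CLOSURE({ [S' → . S] }):
  [S' → . S] has the dot before S: add [S → . P X], [S → . P P]
  [S → . P X] has the dot before P: add [P → . X], [P → . y id], [P → .]
  [P → . X] has the dot before X: add [X → . n id y]
No further items can be added.

I₀ = { [P → . X], [P → . y id], [P → .], [S → . P P], [S → . P X], [S' → . S], [X → . n id y] }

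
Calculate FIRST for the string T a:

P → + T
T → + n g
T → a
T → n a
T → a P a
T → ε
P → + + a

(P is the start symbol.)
{ '+', 'a', 'n' }

FIRST sets of the non-terminals involved (from the grammar, by fixed-point iteration):
  FIRST(T) = { '+', 'a', 'n', ε }

To compute FIRST(T a), process the symbols left to right:
Symbol T is a non-terminal. Add FIRST(T) \ {ε} = { '+', 'a', 'n' }
T is nullable (ε ∈ FIRST(T)), continue to the next symbol.
Symbol a is a terminal. Add 'a' and stop.
FIRST(T a) = { '+', 'a', 'n' }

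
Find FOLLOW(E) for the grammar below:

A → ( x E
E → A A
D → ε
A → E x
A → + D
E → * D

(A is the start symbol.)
In A → ( x E: E is at the end, add FOLLOW(A)
In A → E x: E is followed by x, add FIRST(x) \ {ε} = { 'x' }

The FOLLOW sets referred to above (computed the same way, to a fixed point):
  FOLLOW(A) = { $, '(', '*', '+', 'x' }

Taking the union: FOLLOW(E) = { $, '(', '*', '+', 'x' }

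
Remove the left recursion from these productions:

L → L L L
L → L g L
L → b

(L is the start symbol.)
L → b L'
L' → L L L'
L' → g L L'
L' → ε

L is directly left-recursive. The standard transformation for
  A → A α₁ | ... | A α_m | β₁ | ... | β_n
is
  A  → β₁ A' | ... | β_n A'
  A' → α₁ A' | ... | α_m A' | ε

L → b becomes L → b L'
L → L L L becomes L' → L L L'
L → L g L becomes L' → g L L'
Add L' → ε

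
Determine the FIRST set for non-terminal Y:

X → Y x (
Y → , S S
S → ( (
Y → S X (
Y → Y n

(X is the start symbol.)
To compute FIRST(Y), examine every production with Y on the left-hand side, reading each right-hand side left to right until a non-nullable symbol is reached.

FIRST sets of the other non-terminals involved (by the same procedure, iterated to a fixed point):
  FIRST(S) = { '(' }

From Y → , S S:
  - ',' is a terminal: add ',' and stop
From Y → S X (:
  - S is a non-terminal: add FIRST(S) \ {ε} = { '(' }
    S is not nullable, so stop
From Y → Y n:
  - Y is the symbol being defined: contributes nothing new
    Y is not nullable, so stop

Collecting: FIRST(Y) = { '(', ',' }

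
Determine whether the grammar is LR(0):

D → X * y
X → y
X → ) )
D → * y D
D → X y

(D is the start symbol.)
Yes, the grammar is LR(0)

Augment with D' → D and build the canonical LR(0) collection (I0 = CLOSURE({[D' → . D]}), then GOTO on every symbol after a dot until no new states appear). It has 12 states:
  I0: { [D → . * y D], [D → . X * y], [D → . X y], [D' → . D], [X → . ) )], [X → . y] }  — shift
  I1: { [X → ) . )] }  — shift
  I2: { [D → * . y D] }  — shift
  I3: { [D' → D .] }  — accept
  I4: { [D → X . * y], [D → X . y] }  — shift
  I5: { [X → y .] }  — reduce
  I6: { [D → X * . y] }  — shift
  I7: { [D → X y .] }  — reduce
  I8: { [D → X * y .] }  — reduce
  I9: { [D → * y . D], [D → . * y D], [D → . X * y], [D → . X y], [X → . ) )], [X → . y] }  — shift
  I10: { [D → * y D .] }  — reduce
  I11: { [X → ) ) .] }  — reduce

Every state is either a pure shift/goto state or contains exactly one complete item and nothing to shift — no conflicts. The grammar is LR(0).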